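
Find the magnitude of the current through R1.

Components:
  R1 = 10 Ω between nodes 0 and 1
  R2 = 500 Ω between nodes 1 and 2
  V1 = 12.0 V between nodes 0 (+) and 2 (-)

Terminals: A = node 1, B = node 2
Nodal analysis, taking node 2 as the 0 V reference.
Source V1 fixes V_0 = 12 V.
KCL at each unknown node (sum of currents leaving = 0; resistances in Ω):
  Node 1: (V_1 - 12)/10 + (V_1 - 0)/500 = 0
Collecting terms: 0.102 × V_1 = 1.2  =>  V_1 = 11.76 V
I_R1 = (V_0 - V_1)/R1 = (12 - 11.76)/10 = 0.02353 A
|I_R1| = 0.02353 A

Final answer: |I_R1| = 0.02353 A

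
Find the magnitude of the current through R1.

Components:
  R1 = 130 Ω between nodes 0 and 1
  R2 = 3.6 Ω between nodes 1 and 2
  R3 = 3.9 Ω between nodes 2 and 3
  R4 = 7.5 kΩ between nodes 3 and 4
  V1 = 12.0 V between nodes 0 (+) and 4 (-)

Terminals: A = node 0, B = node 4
Nodal analysis, taking node 4 as the 0 V reference.
Source V1 fixes V_0 = 12 V.
KCL at each unknown node (sum of currents leaving = 0; resistances in Ω):
  Node 1: (V_1 - 12)/130 + (V_1 - V_2)/3.6 = 0
  Node 2: (V_2 - V_1)/3.6 + (V_2 - V_3)/3.9 = 0
  Node 3: (V_3 - V_2)/3.9 + (V_3 - 0)/7500 = 0
Collecting terms (coefficients in siemens):
  0.2855·V_1 - 0.2778·V_2 = 0.09231
  0.5342·V_2 - 0.2778·V_1 - 0.2564·V_3 = 0
  0.2565·V_3 - 0.2564·V_2 = 0
Solving these 3 simultaneous equations (Gaussian elimination) gives:
  V_1 = 11.8 V, V_2 = 11.79 V, V_3 = 11.78 V
I_R1 = (V_0 - V_1)/R1 = (12 - 11.8)/130 = 0.001571 A
|I_R1| = 0.001571 A

Final answer: |I_R1| = 0.001571 A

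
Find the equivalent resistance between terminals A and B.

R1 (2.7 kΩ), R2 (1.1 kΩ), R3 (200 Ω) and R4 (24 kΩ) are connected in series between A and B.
Reduce the network between node 0 (A) and node 4 (B) by series/parallel combination:
  Rs1 = R1 + R2 (series, joined only at node 1) = 2700 + 1100 = 3800 Ω
  Rs2 = R3 + Rs1 (series, joined only at node 2) = 200 + 3800 = 4000 Ω
  Rs3 = R4 + Rs2 (series, joined only at node 3) = 24000 + 4000 = 28000 Ω
R_eq = 28 kΩ

Final answer: 28 kΩ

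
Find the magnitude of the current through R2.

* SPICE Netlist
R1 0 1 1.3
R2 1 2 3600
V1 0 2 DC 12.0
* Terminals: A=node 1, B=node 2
Nodal analysis, taking node 2 as the 0 V reference.
Source V1 fixes V_0 = 12 V.
KCL at each unknown node (sum of currents leaving = 0; resistances in Ω):
  Node 1: (V_1 - 12)/1.3 + (V_1 - 0)/3600 = 0
Collecting terms: 0.7695 × V_1 = 9.231  =>  V_1 = 12 V
I_R2 = (V_1 - V_2)/R2 = (12 - 0)/3600 = 0.003332 A
|I_R2| = 0.003332 A

Final answer: |I_R2| = 0.003332 A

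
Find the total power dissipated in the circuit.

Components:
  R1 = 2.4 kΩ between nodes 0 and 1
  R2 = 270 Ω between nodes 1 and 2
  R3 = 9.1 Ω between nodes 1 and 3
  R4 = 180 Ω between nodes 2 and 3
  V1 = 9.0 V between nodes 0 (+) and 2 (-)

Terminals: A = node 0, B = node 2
Nodal analysis, taking node 2 as the 0 V reference.
Source V1 fixes V_0 = 9 V.
KCL at each unknown node (sum of currents leaving = 0; resistances in Ω):
  Node 1: (V_1 - 9)/2400 + (V_1 - 0)/270 + (V_1 - V_3)/9.1 = 0
  Node 3: (V_3 - V_1)/9.1 + (V_3 - 0)/180 = 0
Collecting terms (coefficients in siemens):
  0.114·V_1 - 0.1099·V_3 = 0.00375
  0.1154·V_3 - 0.1099·V_1 = 0
Determinant D = (0.114)(0.1154) - (-0.1099)(-0.1099) = 0.001086
V_1 = [(0.00375)(0.1154) - (-0.1099)(0)]/D = 0.3986 V
V_3 = [(0.114)(0) - (0.00375)(-0.1099)]/D = 0.3794 V
Power in each resistor, P = (ΔV)²/R:
  P_R1 = (9 - 0.3986)²/2400 = 0.03083 W
  P_R2 = (0.3986 - 0)²/270 = 0.0005884 W
  P_R3 = (0.3986 - 0.3794)²/9.1 = 0.00004043 W
  P_R4 = (0 - 0.3794)²/180 = 0.0007997 W
P_total = P_R1 + P_R2 + P_R3 + P_R4 = 0.03226 W

Final answer: 0.03226 W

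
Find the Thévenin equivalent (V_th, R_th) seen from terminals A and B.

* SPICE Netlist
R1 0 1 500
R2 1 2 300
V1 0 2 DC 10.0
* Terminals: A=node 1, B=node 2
Step 1 — V_th is the open-circuit voltage V_A - V_B (nothing connected across the terminals).
Nodal analysis, taking node 2 as the 0 V reference.
Source V1 fixes V_0 = 10 V.
KCL at each unknown node (sum of currents leaving = 0; resistances in Ω):
  Node 1: (V_1 - 10)/500 + (V_1 - 0)/300 = 0
Collecting terms: 0.005333 × V_1 = 0.02  =>  V_1 = 3.75 V
V_th = V_1 - V_2 = 3.75 - 0 = 3.75 V
Step 2 — R_th: zero the source — replace V1 by a short circuit (node 2 merges into node 0) — and find the resistance seen between A (node 1) and B (node 0).
Reduce the network between node 1 (A) and node 0 (B) by series/parallel combination:
  Rp1 = R1 ‖ R2 (parallel, both between nodes 0 and 1) = 1/(1/500 + 1/300) = 187.5 Ω
R_th = 187.5 Ω

Final answer: V_th = 3.75 V, R_th = 187.5 Ω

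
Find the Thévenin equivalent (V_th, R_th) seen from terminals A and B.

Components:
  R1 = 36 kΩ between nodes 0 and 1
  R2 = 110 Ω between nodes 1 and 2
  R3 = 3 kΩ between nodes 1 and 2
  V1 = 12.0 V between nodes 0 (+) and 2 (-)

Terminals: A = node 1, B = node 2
Step 1 — V_th is the open-circuit voltage V_A - V_B (nothing connected across the terminals).
Nodal analysis, taking node 2 as the 0 V reference.
Source V1 fixes V_0 = 12 V.
KCL at each unknown node (sum of currents leaving = 0; resistances in Ω):
  Node 1: (V_1 - 12)/36000 + (V_1 - 0)/110 + (V_1 - 0)/3000 = 0
Collecting terms: 0.009452 × V_1 = 0.0003333  =>  V_1 = 0.03527 V
V_th = V_1 - V_2 = 0.03527 - 0 = 0.03527 V
Step 2 — R_th: zero the source — replace V1 by a short circuit (node 2 merges into node 0) — and find the resistance seen between A (node 1) and B (node 0).
Reduce the network between node 1 (A) and node 0 (B) by series/parallel combination:
  Rp1 = R1 ‖ R2 ‖ R3 (parallel, all between nodes 0 and 1) = 1/(1/36000 + 1/110 + 1/3000) = 105.8 Ω
R_th = 105.8 Ω

Final answer: V_th = 0.03527 V, R_th = 105.8 Ω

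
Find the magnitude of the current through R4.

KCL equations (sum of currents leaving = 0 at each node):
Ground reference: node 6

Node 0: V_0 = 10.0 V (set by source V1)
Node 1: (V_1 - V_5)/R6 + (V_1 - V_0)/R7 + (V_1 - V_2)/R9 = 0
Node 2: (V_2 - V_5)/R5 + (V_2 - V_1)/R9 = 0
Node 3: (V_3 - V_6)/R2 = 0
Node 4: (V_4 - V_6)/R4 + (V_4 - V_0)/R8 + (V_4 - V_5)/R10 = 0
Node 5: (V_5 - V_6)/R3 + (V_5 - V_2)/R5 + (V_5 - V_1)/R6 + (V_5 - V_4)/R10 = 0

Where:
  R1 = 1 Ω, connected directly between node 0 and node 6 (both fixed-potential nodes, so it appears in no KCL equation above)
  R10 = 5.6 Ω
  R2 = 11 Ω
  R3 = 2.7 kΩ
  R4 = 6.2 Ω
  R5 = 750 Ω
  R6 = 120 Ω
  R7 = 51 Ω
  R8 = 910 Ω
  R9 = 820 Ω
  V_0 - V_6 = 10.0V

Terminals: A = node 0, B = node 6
Nodal analysis, taking node 6 as the 0 V reference.
Source V1 fixes V_0 = 10 V.
KCL at each unknown node (sum of currents leaving = 0; resistances in Ω):
  Node 1: (V_1 - V_5)/120 + (V_1 - 10)/51 + (V_1 - V_2)/820 = 0
  Node 2: (V_2 - V_5)/750 + (V_2 - V_1)/820 = 0
  Node 3: (V_3 - 0)/11 = 0
  Node 4: (V_4 - 0)/6.2 + (V_4 - 10)/910 + (V_4 - V_5)/5.6 = 0
  Node 5: (V_5 - 0)/2700 + (V_5 - V_2)/750 + (V_5 - V_1)/120 + (V_5 - V_4)/5.6 = 0
Collecting terms (coefficients in siemens):
  0.02916·V_1 - 0.00122·V_2 - 0.008333·V_5 = 0.1961
  0.002553·V_2 - 0.00122·V_1 - 0.001333·V_5 = 0
  0.09091·V_3 = 0
  0.341·V_4 - 0.1786·V_5 = 0.01099
  0.1886·V_5 - 0.008333·V_1 - 0.001333·V_2 - 0.1786·V_4 = 0
Solving these 5 simultaneous equations (Gaussian elimination) gives:
  V_1 = 7.092 V, V_2 = 3.772 V, V_3 = 0 V, V_4 = 0.4171 V
  V_5 = 0.7349 V
I_R4 = (V_4 - V_6)/R4 = (0.4171 - 0)/6.2 = 0.06728 A
|I_R4| = 0.06728 A

Final answer: |I_R4| = 0.06728 A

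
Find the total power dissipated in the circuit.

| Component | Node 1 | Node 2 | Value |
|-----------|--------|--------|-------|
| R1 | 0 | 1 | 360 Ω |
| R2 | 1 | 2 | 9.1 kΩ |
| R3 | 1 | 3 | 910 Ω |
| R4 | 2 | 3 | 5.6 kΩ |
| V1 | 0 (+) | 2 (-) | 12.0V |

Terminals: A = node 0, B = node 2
Nodal analysis, taking node 2 as the 0 V reference.
Source V1 fixes V_0 = 12 V.
KCL at each unknown node (sum of currents leaving = 0; resistances in Ω):
  Node 1: (V_1 - 12)/360 + (V_1 - 0)/9100 + (V_1 - V_3)/910 = 0
  Node 3: (V_3 - V_1)/910 + (V_3 - 0)/5600 = 0
Collecting terms (coefficients in siemens):
  0.003987·V_1 - 0.001099·V_3 = 0.03333
  0.001277·V_3 - 0.001099·V_1 = 0
Determinant D = (0.003987)(0.001277) - (-0.001099)(-0.001099) = 0.000003885
V_1 = [(0.03333)(0.001277) - (-0.001099)(0)]/D = 10.96 V
V_3 = [(0.003987)(0) - (0.03333)(-0.001099)]/D = 9.428 V
Power in each resistor, P = (ΔV)²/R:
  P_R1 = (12 - 10.96)²/360 = 0.003003 W
  P_R2 = (10.96 - 0)²/9100 = 0.0132 W
  P_R3 = (10.96 - 9.428)²/910 = 0.002579 W
  P_R4 = (0 - 9.428)²/5600 = 0.01587 W
P_total = P_R1 + P_R2 + P_R3 + P_R4 = 0.03466 W

Final answer: 0.03466 W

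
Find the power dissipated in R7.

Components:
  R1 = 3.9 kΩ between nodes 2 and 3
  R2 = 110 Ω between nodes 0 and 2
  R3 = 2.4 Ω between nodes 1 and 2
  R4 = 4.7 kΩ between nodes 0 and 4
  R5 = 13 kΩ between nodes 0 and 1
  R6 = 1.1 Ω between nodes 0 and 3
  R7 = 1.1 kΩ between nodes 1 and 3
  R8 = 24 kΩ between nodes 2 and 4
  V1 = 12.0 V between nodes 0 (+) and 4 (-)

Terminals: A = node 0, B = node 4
Nodal analysis, taking node 4 as the 0 V reference.
Source V1 fixes V_0 = 12 V.
KCL at each unknown node (sum of currents leaving = 0; resistances in Ω):
  Node 1: (V_1 - V_2)/2.4 + (V_1 - 12)/13000 + (V_1 - V_3)/1100 = 0
  Node 2: (V_2 - V_3)/3900 + (V_2 - 12)/110 + (V_2 - V_1)/2.4 + (V_2 - 0)/24000 = 0
  Node 3: (V_3 - V_2)/3900 + (V_3 - 12)/1.1 + (V_3 - V_1)/1100 = 0
Collecting terms (coefficients in siemens):
  0.4177·V_1 - 0.4167·V_2 - 0.0009091·V_3 = 0.0009231
  0.4261·V_2 - 0.4167·V_1 - 0.0002564·V_3 = 0.1091
  0.9103·V_3 - 0.0009091·V_1 - 0.0002564·V_2 = 10.91
Solving these 3 simultaneous equations (Gaussian elimination) gives:
  V_1 = 11.95 V, V_2 = 11.95 V, V_3 = 12 V
I_R7 = (V_1 - V_3)/R7 = (11.95 - 12)/1100 = -0.00004367 A
P_R7 = I_R7² × R7 = (-0.00004367)² × 1100 = 0.000002098 W

Final answer: 2.098e-06 W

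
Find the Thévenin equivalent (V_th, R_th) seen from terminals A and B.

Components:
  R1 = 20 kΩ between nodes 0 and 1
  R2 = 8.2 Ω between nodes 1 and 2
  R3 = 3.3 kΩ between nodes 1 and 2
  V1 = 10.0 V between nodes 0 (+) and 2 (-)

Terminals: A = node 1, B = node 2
Step 1 — V_th is the open-circuit voltage V_A - V_B (nothing connected across the terminals).
Nodal analysis, taking node 2 as the 0 V reference.
Source V1 fixes V_0 = 10 V.
KCL at each unknown node (sum of currents leaving = 0; resistances in Ω):
  Node 1: (V_1 - 10)/20000 + (V_1 - 0)/8.2 + (V_1 - 0)/3300 = 0
Collecting terms: 0.1223 × V_1 = 0.0005  =>  V_1 = 0.004088 V
V_th = V_1 - V_2 = 0.004088 - 0 = 0.004088 V
Step 2 — R_th: zero the source — replace V1 by a short circuit (node 2 merges into node 0) — and find the resistance seen between A (node 1) and B (node 0).
Reduce the network between node 1 (A) and node 0 (B) by series/parallel combination:
  Rp1 = R1 ‖ R2 ‖ R3 (parallel, all between nodes 0 and 1) = 1/(1/20000 + 1/8.2 + 1/3300) = 8.176 Ω
R_th = 8.176 Ω

Final answer: V_th = 0.004088 V, R_th = 8.176 Ω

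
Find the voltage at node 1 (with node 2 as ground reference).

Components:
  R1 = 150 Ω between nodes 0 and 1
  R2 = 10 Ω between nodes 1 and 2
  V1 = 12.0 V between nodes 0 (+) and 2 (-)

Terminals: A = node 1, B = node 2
Nodal analysis, taking node 2 as the 0 V reference.
Source V1 fixes V_0 = 12 V.
KCL at each unknown node (sum of currents leaving = 0; resistances in Ω):
  Node 1: (V_1 - 12)/150 + (V_1 - 0)/10 = 0
Collecting terms: 0.1067 × V_1 = 0.08  =>  V_1 = 0.75 V
The requested potential is V_1 = 0.75 V.

Final answer: V_1 = 0.75 V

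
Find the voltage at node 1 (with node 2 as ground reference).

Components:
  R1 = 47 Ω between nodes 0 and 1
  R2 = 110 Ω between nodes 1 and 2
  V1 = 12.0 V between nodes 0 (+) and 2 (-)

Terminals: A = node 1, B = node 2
Nodal analysis, taking node 2 as the 0 V reference.
Source V1 fixes V_0 = 12 V.
KCL at each unknown node (sum of currents leaving = 0; resistances in Ω):
  Node 1: (V_1 - 12)/47 + (V_1 - 0)/110 = 0
Collecting terms: 0.03037 × V_1 = 0.2553  =>  V_1 = 8.408 V
The requested potential is V_1 = 8.408 V.

Final answer: V_1 = 8.408 V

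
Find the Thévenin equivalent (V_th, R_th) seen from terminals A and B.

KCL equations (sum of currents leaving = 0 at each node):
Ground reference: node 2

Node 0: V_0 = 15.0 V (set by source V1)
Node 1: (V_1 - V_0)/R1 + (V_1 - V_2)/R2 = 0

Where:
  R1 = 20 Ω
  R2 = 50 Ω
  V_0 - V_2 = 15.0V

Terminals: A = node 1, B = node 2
Step 1 — V_th is the open-circuit voltage V_A - V_B (nothing connected across the terminals).
Nodal analysis, taking node 2 as the 0 V reference.
Source V1 fixes V_0 = 15 V.
KCL at each unknown node (sum of currents leaving = 0; resistances in Ω):
  Node 1: (V_1 - 15)/20 + (V_1 - 0)/50 = 0
Collecting terms: 0.07 × V_1 = 0.75  =>  V_1 = 10.71 V
V_th = V_1 - V_2 = 10.71 - 0 = 10.71 V
Step 2 — R_th: zero the source — replace V1 by a short circuit (node 2 merges into node 0) — and find the resistance seen between A (node 1) and B (node 0).
Reduce the network between node 1 (A) and node 0 (B) by series/parallel combination:
  Rp1 = R1 ‖ R2 (parallel, both between nodes 0 and 1) = 1/(1/20 + 1/50) = 14.29 Ω
R_th = 14.29 Ω

Final answer: V_th = 10.71 V, R_th = 14.29 Ω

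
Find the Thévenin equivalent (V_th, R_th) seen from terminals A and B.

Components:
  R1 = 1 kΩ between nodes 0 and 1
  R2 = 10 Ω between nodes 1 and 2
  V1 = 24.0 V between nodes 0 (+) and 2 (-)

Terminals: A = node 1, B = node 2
Step 1 — V_th is the open-circuit voltage V_A - V_B (nothing connected across the terminals).
Nodal analysis, taking node 2 as the 0 V reference.
Source V1 fixes V_0 = 24 V.
KCL at each unknown node (sum of currents leaving = 0; resistances in Ω):
  Node 1: (V_1 - 24)/1000 + (V_1 - 0)/10 = 0
Collecting terms: 0.101 × V_1 = 0.024  =>  V_1 = 0.2376 V
V_th = V_1 - V_2 = 0.2376 - 0 = 0.2376 V
Step 2 — R_th: zero the source — replace V1 by a short circuit (node 2 merges into node 0) — and find the resistance seen between A (node 1) and B (node 0).
Reduce the network between node 1 (A) and node 0 (B) by series/parallel combination:
  Rp1 = R1 ‖ R2 (parallel, both between nodes 0 and 1) = 1/(1/1000 + 1/10) = 9.901 Ω
R_th = 9.901 Ω

Final answer: V_th = 0.2376 V, R_th = 9.901 Ω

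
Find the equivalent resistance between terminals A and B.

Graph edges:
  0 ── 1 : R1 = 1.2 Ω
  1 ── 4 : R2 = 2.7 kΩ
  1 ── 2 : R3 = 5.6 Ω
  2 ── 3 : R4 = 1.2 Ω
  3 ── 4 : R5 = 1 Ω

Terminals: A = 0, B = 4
Reduce the network between node 0 (A) and node 4 (B) by series/parallel combination:
  Rs1 = R3 + R4 (series, joined only at node 2) = 5.6 + 1.2 = 6.8 Ω
  Rs2 = R5 + Rs1 (series, joined only at node 3) = 1 + 6.8 = 7.8 Ω
  Rp1 = R2 ‖ Rs2 (parallel, both between nodes 1 and 4) = 1/(1/2700 + 1/7.8) = 7.778 Ω
  Rs3 = R1 + Rp1 (series, joined only at node 1) = 1.2 + 7.778 = 8.978 Ω
R_eq = 8.978 Ω

Final answer: 8.978 Ω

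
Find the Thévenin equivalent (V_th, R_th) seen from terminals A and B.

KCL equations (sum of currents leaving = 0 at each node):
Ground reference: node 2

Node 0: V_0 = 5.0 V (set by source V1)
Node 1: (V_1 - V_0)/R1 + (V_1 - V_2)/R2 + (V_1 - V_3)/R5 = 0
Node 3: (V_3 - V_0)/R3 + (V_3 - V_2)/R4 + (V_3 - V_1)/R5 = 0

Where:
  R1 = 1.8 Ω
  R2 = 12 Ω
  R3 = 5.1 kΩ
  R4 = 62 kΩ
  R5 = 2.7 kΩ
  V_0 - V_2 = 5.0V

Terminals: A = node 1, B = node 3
Step 1 — V_th is the open-circuit voltage V_A - V_B (nothing connected across the terminals).
Nodal analysis, taking node 2 as the 0 V reference.
Source V1 fixes V_0 = 5 V.
KCL at each unknown node (sum of currents leaving = 0; resistances in Ω):
  Node 1: (V_1 - 5)/1.8 + (V_1 - 0)/12 + (V_1 - V_3)/2700 = 0
  Node 3: (V_3 - 5)/5100 + (V_3 - 0)/62000 + (V_3 - V_1)/2700 = 0
Collecting terms (coefficients in siemens):
  0.6393·V_1 - 0.0003704·V_3 = 2.778
  0.0005826·V_3 - 0.0003704·V_1 = 0.0009804
Determinant D = (0.6393)(0.0005826) - (-0.0003704)(-0.0003704) = 0.0003723
V_1 = [(2.778)(0.0005826) - (-0.0003704)(0.0009804)]/D = 4.348 V
V_3 = [(0.6393)(0.0009804) - (2.778)(-0.0003704)]/D = 4.447 V
V_th = V_1 - V_3 = 4.348 - 4.447 = -0.09911 V
Step 2 — R_th: zero the source — replace V1 by a short circuit (node 2 merges into node 0) — and find the resistance seen between A (node 1) and B (node 3).
Reduce the network between node 1 (A) and node 3 (B) by series/parallel combination:
  Rp1 = R1 ‖ R2 (parallel, both between nodes 0 and 1) = 1/(1/1.8 + 1/12) = 1.565 Ω
  Rp2 = R3 ‖ R4 (parallel, both between nodes 0 and 3) = 1/(1/5100 + 1/62000) = 4712 Ω
  Rs1 = Rp1 + Rp2 (series, joined only at node 0) = 1.565 + 4712 = 4714 Ω
  Rp3 = R5 ‖ Rs1 (parallel, both between nodes 1 and 3) = 1/(1/2700 + 1/4714) = 1717 Ω
R_th = 1.717 kΩ

Final answer: V_th = -0.09911 V, R_th = 1.717 kΩ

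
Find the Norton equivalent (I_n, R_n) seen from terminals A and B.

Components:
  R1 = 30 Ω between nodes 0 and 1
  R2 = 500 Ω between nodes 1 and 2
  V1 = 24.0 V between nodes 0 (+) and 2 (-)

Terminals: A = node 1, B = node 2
Find the Thévenin equivalent first; then I_n = V_th/R_th and R_n = R_th.
Step 1 — V_th is the open-circuit voltage V_A - V_B (nothing connected across the terminals).
Nodal analysis, taking node 2 as the 0 V reference.
Source V1 fixes V_0 = 24 V.
KCL at each unknown node (sum of currents leaving = 0; resistances in Ω):
  Node 1: (V_1 - 24)/30 + (V_1 - 0)/500 = 0
Collecting terms: 0.03533 × V_1 = 0.8  =>  V_1 = 22.64 V
V_th = V_1 - V_2 = 22.64 - 0 = 22.64 V
Step 2 — R_th: zero the source — replace V1 by a short circuit (node 2 merges into node 0) — and find the resistance seen between A (node 1) and B (node 0).
Reduce the network between node 1 (A) and node 0 (B) by series/parallel combination:
  Rp1 = R1 ‖ R2 (parallel, both between nodes 0 and 1) = 1/(1/30 + 1/500) = 28.3 Ω
R_th = 28.3 Ω
I_n = V_th/R_th = 22.64/28.3 = 0.8 A, and R_n = R_th = 28.3 Ω

Final answer: I_n = 0.8 A, R_n = 28.3 Ω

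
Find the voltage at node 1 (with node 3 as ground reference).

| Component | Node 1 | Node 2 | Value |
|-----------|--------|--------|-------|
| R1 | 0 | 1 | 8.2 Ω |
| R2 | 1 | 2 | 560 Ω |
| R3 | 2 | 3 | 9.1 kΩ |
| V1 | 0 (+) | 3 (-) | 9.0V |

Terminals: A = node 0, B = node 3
Nodal analysis, taking node 3 as the 0 V reference.
Source V1 fixes V_0 = 9 V.
KCL at each unknown node (sum of currents leaving = 0; resistances in Ω):
  Node 1: (V_1 - 9)/8.2 + (V_1 - V_2)/560 = 0
  Node 2: (V_2 - V_1)/560 + (V_2 - 0)/9100 = 0
Collecting terms (coefficients in siemens):
  0.1237·V_1 - 0.001786·V_2 = 1.098
  0.001896·V_2 - 0.001786·V_1 = 0
Determinant D = (0.1237)(0.001896) - (-0.001786)(-0.001786) = 0.0002314
V_1 = [(1.098)(0.001896) - (-0.001786)(0)]/D = 8.992 V
V_2 = [(0.1237)(0) - (1.098)(-0.001786)]/D = 8.471 V
The requested potential is V_1 = 8.992 V.

Final answer: V_1 = 8.992 V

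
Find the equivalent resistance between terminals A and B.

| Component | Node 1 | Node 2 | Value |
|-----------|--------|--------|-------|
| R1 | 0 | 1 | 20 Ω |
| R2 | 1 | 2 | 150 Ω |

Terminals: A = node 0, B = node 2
Reduce the network between node 0 (A) and node 2 (B) by series/parallel combination:
  Rs1 = R1 + R2 (series, joined only at node 1) = 20 + 150 = 170 Ω
R_eq = 170 Ω

Final answer: 170 Ω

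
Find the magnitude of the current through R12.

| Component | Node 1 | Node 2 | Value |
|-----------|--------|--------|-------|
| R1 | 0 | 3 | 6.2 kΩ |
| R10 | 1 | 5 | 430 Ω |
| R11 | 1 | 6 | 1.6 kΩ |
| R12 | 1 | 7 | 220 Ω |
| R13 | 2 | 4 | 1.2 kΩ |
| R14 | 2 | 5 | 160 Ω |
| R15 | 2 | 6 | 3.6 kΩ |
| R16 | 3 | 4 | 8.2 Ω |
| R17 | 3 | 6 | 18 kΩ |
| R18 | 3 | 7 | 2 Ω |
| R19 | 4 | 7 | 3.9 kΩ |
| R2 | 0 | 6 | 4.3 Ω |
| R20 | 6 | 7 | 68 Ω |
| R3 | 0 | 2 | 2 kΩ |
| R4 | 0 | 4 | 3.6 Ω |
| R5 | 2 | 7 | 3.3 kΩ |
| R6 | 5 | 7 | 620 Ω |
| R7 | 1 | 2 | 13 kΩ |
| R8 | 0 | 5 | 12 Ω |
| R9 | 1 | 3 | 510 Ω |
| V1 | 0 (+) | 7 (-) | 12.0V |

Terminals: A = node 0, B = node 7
Nodal analysis, taking node 7 as the 0 V reference.
Source V1 fixes V_0 = 12 V.
KCL at each unknown node (sum of currents leaving = 0; resistances in Ω):
  Node 1: (V_1 - V_2)/13000 + (V_1 - V_3)/510 + (V_1 - V_5)/430 + (V_1 - V_6)/1600 + (V_1 - 0)/220 = 0
  Node 2: (V_2 - 12)/2000 + (V_2 - 0)/3300 + (V_2 - V_1)/13000 + (V_2 - V_4)/1200 + (V_2 - V_5)/160 + (V_2 - V_6)/3600 = 0
  Node 3: (V_3 - 12)/6200 + (V_3 - V_1)/510 + (V_3 - V_4)/8.2 + (V_3 - V_6)/18000 + (V_3 - 0)/2 = 0
  Node 4: (V_4 - 12)/3.6 + (V_4 - V_2)/1200 + (V_4 - V_3)/8.2 + (V_4 - 0)/3900 = 0
  Node 5: (V_5 - 0)/620 + (V_5 - 12)/12 + (V_5 - V_1)/430 + (V_5 - V_2)/160 = 0
  Node 6: (V_6 - 12)/4.3 + (V_6 - V_1)/1600 + (V_6 - V_2)/3600 + (V_6 - V_3)/18000 + (V_6 - 0)/68 = 0
Collecting terms (coefficients in siemens):
  0.009534·V_1 - 0.00007692·V_2 - 0.001961·V_3 - 0.002326·V_5 - 0.000625·V_6 = 0
  0.008241·V_2 - 0.00007692·V_1 - 0.0008333·V_4 - 0.00625·V_5 - 0.0002778·V_6 = 0.006
  0.6241·V_3 - 0.001961·V_1 - 0.122·V_4 - 0.00005556·V_6 = 0.001935
  0.4008·V_4 - 0.0008333·V_2 - 0.122·V_3 = 3.333
  0.09352·V_5 - 0.002326·V_1 - 0.00625·V_2 = 1
  0.2482·V_6 - 0.000625·V_1 - 0.0002778·V_2 - 0.00005556·V_3 = 2.791
Solving these 6 simultaneous equations (Gaussian elimination) gives:
  V_1 = 3.993 V, V_2 = 10.77 V, V_3 = 1.75 V, V_4 = 8.871 V
  V_5 = 11.51 V, V_6 = 11.27 V
I_R12 = (V_1 - V_7)/R12 = (3.993 - 0)/220 = 0.01815 A
|I_R12| = 0.01815 A

Final answer: |I_R12| = 0.01815 A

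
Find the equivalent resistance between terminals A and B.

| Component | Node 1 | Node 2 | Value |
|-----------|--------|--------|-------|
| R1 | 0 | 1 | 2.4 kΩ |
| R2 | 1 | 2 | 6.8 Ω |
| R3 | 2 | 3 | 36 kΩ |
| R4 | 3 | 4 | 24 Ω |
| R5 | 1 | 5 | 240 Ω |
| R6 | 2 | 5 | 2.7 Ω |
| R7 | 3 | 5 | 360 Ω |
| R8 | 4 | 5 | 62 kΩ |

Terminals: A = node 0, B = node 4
The network is not a plain series/parallel combination. Inject a 1 A test current into terminal A (node 0) and return it from terminal B (node 4); then R_eq = V_A / (1 A).
Nodal analysis, taking node 4 as the 0 V reference.
Current source I_test pushes 1 A into node 0 and draws it out of node 4.
KCL at each unknown node (sum of currents leaving = 0; resistances in Ω):
  Node 0: (V_0 - V_1)/2400 - 1 = 0
  Node 1: (V_1 - V_0)/2400 + (V_1 - V_2)/6.8 + (V_1 - V_5)/240 = 0
  Node 2: (V_2 - V_1)/6.8 + (V_2 - V_3)/36000 + (V_2 - V_5)/2.7 = 0
  Node 3: (V_3 - V_2)/36000 + (V_3 - 0)/24 + (V_3 - V_5)/360 = 0
  Node 5: (V_5 - V_1)/240 + (V_5 - V_2)/2.7 + (V_5 - V_3)/360 + (V_5 - 0)/62000 = 0
Collecting terms (coefficients in siemens):
  0.0004167·V_0 - 0.0004167·V_1 = 1
  0.1516·V_1 - 0.0004167·V_0 - 0.1471·V_2 - 0.004167·V_5 = 0
  0.5175·V_2 - 0.1471·V_1 - 0.00002778·V_3 - 0.3704·V_5 = 0
  0.04447·V_3 - 0.00002778·V_2 - 0.002778·V_5 = 0
  0.3773·V_5 - 0.004167·V_1 - 0.3704·V_2 - 0.002778·V_3 = 0
Solving these 5 simultaneous equations (Gaussian elimination) gives:
  V_0 = 2787 V, V_1 = 387.2 V, V_2 = 380.7 V, V_3 = 23.85 V
  V_5 = 378.1 V
R_eq = V_0 / 1 A = 2787 Ω = 2.787 kΩ

Final answer: 2.787 kΩ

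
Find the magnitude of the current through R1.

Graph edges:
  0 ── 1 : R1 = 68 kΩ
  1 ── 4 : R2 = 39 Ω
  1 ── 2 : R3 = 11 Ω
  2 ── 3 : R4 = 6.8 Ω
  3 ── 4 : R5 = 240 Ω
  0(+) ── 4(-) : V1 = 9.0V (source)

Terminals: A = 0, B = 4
Nodal analysis, taking node 4 as the 0 V reference.
Source V1 fixes V_0 = 9 V.
KCL at each unknown node (sum of currents leaving = 0; resistances in Ω):
  Node 1: (V_1 - 9)/68000 + (V_1 - 0)/39 + (V_1 - V_2)/11 = 0
  Node 2: (V_2 - V_1)/11 + (V_2 - V_3)/6.8 = 0
  Node 3: (V_3 - V_2)/6.8 + (V_3 - 0)/240 = 0
Collecting terms (coefficients in siemens):
  0.1166·V_1 - 0.09091·V_2 = 0.0001324
  0.238·V_2 - 0.09091·V_1 - 0.1471·V_3 = 0
  0.1512·V_3 - 0.1471·V_2 = 0
Solving these 3 simultaneous equations (Gaussian elimination) gives:
  V_1 = 0.004481 V, V_2 = 0.00429 V, V_3 = 0.004172 V
I_R1 = (V_0 - V_1)/R1 = (9 - 0.004481)/68000 = 0.0001323 A
|I_R1| = 0.0001323 A

Final answer: |I_R1| = 0.0001323 A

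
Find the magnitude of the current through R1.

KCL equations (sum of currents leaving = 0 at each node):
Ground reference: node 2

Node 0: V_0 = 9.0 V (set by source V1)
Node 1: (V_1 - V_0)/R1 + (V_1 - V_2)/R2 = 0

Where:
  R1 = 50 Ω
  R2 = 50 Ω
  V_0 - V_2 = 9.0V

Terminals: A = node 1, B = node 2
Nodal analysis, taking node 2 as the 0 V reference.
Source V1 fixes V_0 = 9 V.
KCL at each unknown node (sum of currents leaving = 0; resistances in Ω):
  Node 1: (V_1 - 9)/50 + (V_1 - 0)/50 = 0
Collecting terms: 0.04 × V_1 = 0.18  =>  V_1 = 4.5 V
I_R1 = (V_0 - V_1)/R1 = (9 - 4.5)/50 = 0.09 A
|I_R1| = 0.09 A

Final answer: |I_R1| = 0.09 A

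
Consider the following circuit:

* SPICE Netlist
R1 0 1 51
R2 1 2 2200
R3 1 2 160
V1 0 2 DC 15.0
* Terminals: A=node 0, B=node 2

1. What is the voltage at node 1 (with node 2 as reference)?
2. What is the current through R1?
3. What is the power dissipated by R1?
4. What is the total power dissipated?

Nodal analysis, taking node 2 as the 0 V reference.
Source V1 fixes V_0 = 15 V.
KCL at each unknown node (sum of currents leaving = 0; resistances in Ω):
  Node 1: (V_1 - 15)/51 + (V_1 - 0)/2200 + (V_1 - 0)/160 = 0
Collecting terms: 0.02631 × V_1 = 0.2941  =>  V_1 = 11.18 V
Part 1:
  Read off the nodal solution: V_1 = 11.18 V
Part 2:
  I_R1 = (V_0 - V_1)/R1 = (15 - 11.18)/51 = 0.07494 A
  Magnitude: I_R1 = 0.07494 A
Part 3:
  I_R1 = (V_0 - V_1)/R1 = (15 - 11.18)/51 = 0.07494 A
  P_R1 = I_R1² × R1 = (0.07494)² × 51 = 0.2864 W
Part 4:
  Power in each resistor, P = (ΔV)²/R:
    P_R1 = (15 - 11.18)²/51 = 0.2864 W
    P_R2 = (11.18 - 0)²/2200 = 0.05679 W
    P_R3 = (11.18 - 0)²/160 = 0.7809 W
  P_total = P_R1 + P_R2 + P_R3 = 1.124 W

Final answers:
1. V_1 = 11.18 V
2. I_R1 = 0.07494 A
3. P_R1 = 0.2864 W
4. P_total = 1.124 W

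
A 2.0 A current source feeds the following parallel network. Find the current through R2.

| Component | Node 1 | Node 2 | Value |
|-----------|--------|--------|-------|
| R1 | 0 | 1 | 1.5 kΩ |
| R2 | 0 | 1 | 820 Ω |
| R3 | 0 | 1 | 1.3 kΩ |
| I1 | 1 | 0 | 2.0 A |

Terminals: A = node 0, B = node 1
All resistors sit directly between nodes 0 and 1, so they are in parallel and share one voltage V; the full source current 2 A splits among them.
1/R_par = 1/1500 + 1/820 + 1/1300 = 0.002655 S  =>  R_par = 376.6 Ω
V = I × R_par = 2 × 376.6 = 753.2 V
I_R2 = V/R2 = 753.2/820 = 0.9185 A

Final answer: 0.9185 A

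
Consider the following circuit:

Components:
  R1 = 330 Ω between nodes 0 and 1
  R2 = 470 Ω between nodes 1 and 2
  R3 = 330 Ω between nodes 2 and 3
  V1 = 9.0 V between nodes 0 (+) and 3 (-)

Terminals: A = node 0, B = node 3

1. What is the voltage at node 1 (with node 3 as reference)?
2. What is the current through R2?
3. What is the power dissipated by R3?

Nodal analysis, taking node 3 as the 0 V reference.
Source V1 fixes V_0 = 9 V.
KCL at each unknown node (sum of currents leaving = 0; resistances in Ω):
  Node 1: (V_1 - 9)/330 + (V_1 - V_2)/470 = 0
  Node 2: (V_2 - V_1)/470 + (V_2 - 0)/330 = 0
Collecting terms (coefficients in siemens):
  0.005158·V_1 - 0.002128·V_2 = 0.02727
  0.005158·V_2 - 0.002128·V_1 = 0
Determinant D = (0.005158)(0.005158) - (-0.002128)(-0.002128) = 0.00002208
V_1 = [(0.02727)(0.005158) - (-0.002128)(0)]/D = 6.372 V
V_2 = [(0.005158)(0) - (0.02727)(-0.002128)]/D = 2.628 V
Part 1:
  Read off the nodal solution: V_1 = 6.372 V
Part 2:
  I_R2 = (V_1 - V_2)/R2 = (6.372 - 2.628)/470 = 0.007965 A
  Magnitude: I_R2 = 0.007965 A
Part 3:
  I_R3 = (V_2 - V_3)/R3 = (2.628 - 0)/330 = 0.007965 A
  P_R3 = I_R3² × R3 = (0.007965)² × 330 = 0.02093 W

Final answers:
1. V_1 = 6.372 V
2. I_R2 = 0.007965 A
3. P_R3 = 0.02093 W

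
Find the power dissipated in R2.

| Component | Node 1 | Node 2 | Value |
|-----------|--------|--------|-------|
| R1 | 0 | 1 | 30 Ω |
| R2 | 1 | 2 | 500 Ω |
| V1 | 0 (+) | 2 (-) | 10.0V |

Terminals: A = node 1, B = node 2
Nodal analysis, taking node 2 as the 0 V reference.
Source V1 fixes V_0 = 10 V.
KCL at each unknown node (sum of currents leaving = 0; resistances in Ω):
  Node 1: (V_1 - 10)/30 + (V_1 - 0)/500 = 0
Collecting terms: 0.03533 × V_1 = 0.3333  =>  V_1 = 9.434 V
I_R2 = (V_1 - V_2)/R2 = (9.434 - 0)/500 = 0.01887 A
P_R2 = I_R2² × R2 = (0.01887)² × 500 = 0.178 W

Final answer: 0.178 W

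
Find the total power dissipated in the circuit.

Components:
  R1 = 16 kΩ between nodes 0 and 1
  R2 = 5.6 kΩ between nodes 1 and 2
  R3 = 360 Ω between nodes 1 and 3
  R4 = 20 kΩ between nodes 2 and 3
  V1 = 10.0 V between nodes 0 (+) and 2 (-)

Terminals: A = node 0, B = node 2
Nodal analysis, taking node 2 as the 0 V reference.
Source V1 fixes V_0 = 10 V.
KCL at each unknown node (sum of currents leaving = 0; resistances in Ω):
  Node 1: (V_1 - 10)/16000 + (V_1 - 0)/5600 + (V_1 - V_3)/360 = 0
  Node 3: (V_3 - V_1)/360 + (V_3 - 0)/20000 = 0
Collecting terms (coefficients in siemens):
  0.003019·V_1 - 0.002778·V_3 = 0.000625
  0.002828·V_3 - 0.002778·V_1 = 0
Determinant D = (0.003019)(0.002828) - (-0.002778)(-0.002778) = 0.0000008206
V_1 = [(0.000625)(0.002828) - (-0.002778)(0)]/D = 2.154 V
V_3 = [(0.003019)(0) - (0.000625)(-0.002778)]/D = 2.116 V
Power in each resistor, P = (ΔV)²/R:
  P_R1 = (10 - 2.154)²/16000 = 0.003848 W
  P_R2 = (2.154 - 0)²/5600 = 0.0008284 W
  P_R3 = (2.154 - 2.116)²/360 = 0.000004029 W
  P_R4 = (0 - 2.116)²/20000 = 0.0002238 W
P_total = P_R1 + P_R2 + P_R3 + P_R4 = 0.004904 W

Final answer: 0.004904 W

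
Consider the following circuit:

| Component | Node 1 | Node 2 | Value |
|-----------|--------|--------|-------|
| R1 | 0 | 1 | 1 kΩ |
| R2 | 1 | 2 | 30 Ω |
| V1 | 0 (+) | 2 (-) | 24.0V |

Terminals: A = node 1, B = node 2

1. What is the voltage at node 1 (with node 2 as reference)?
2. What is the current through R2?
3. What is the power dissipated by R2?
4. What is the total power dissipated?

Nodal analysis, taking node 2 as the 0 V reference.
Source V1 fixes V_0 = 24 V.
KCL at each unknown node (sum of currents leaving = 0; resistances in Ω):
  Node 1: (V_1 - 24)/1000 + (V_1 - 0)/30 = 0
Collecting terms: 0.03433 × V_1 = 0.024  =>  V_1 = 0.699 V
Part 1:
  Read off the nodal solution: V_1 = 0.699 V
Part 2:
  I_R2 = (V_1 - V_2)/R2 = (0.699 - 0)/30 = 0.0233 A
  Magnitude: I_R2 = 0.0233 A
Part 3:
  I_R2 = (V_1 - V_2)/R2 = (0.699 - 0)/30 = 0.0233 A
  P_R2 = I_R2² × R2 = (0.0233)² × 30 = 0.01629 W
Part 4:
  Power in each resistor, P = (ΔV)²/R:
    P_R1 = (24 - 0.699)²/1000 = 0.5429 W
    P_R2 = (0.699 - 0)²/30 = 0.01629 W
  P_total = P_R1 + P_R2 = 0.5592 W

Final answers:
1. V_1 = 0.699 V
2. I_R2 = 0.0233 A
3. P_R2 = 0.01629 W
4. P_total = 0.5592 W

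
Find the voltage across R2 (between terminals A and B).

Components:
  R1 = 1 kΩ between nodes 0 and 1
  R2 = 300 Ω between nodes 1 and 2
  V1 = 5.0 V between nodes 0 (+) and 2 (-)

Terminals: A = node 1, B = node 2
R1 and R2 are in series across V1 (node 0 → node 1 → node 2), and the output A–B is taken across R2, so this is a voltage divider.
Series current: I = V1/(R1 + R2) = 5/(1000 + 300) = 5/1300 = 0.003846 A
V_R2 = I × R2 = V1 × R2/(R1 + R2) = 5 × 300/1300 = 1.154 V

Final answer: 1.154 V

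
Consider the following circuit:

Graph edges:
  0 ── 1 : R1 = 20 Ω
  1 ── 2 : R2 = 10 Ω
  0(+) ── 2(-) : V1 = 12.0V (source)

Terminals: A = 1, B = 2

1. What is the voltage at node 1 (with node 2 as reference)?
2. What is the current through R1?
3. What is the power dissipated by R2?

Nodal analysis, taking node 2 as the 0 V reference.
Source V1 fixes V_0 = 12 V.
KCL at each unknown node (sum of currents leaving = 0; resistances in Ω):
  Node 1: (V_1 - 12)/20 + (V_1 - 0)/10 = 0
Collecting terms: 0.15 × V_1 = 0.6  =>  V_1 = 4 V
Part 1:
  Read off the nodal solution: V_1 = 4 V
Part 2:
  I_R1 = (V_0 - V_1)/R1 = (12 - 4)/20 = 0.4 A
  Magnitude: I_R1 = 0.4 A
Part 3:
  I_R2 = (V_1 - V_2)/R2 = (4 - 0)/10 = 0.4 A
  P_R2 = I_R2² × R2 = (0.4)² × 10 = 1.6 W

Final answers:
1. V_1 = 4 V
2. I_R1 = 0.4 A
3. P_R2 = 1.6 W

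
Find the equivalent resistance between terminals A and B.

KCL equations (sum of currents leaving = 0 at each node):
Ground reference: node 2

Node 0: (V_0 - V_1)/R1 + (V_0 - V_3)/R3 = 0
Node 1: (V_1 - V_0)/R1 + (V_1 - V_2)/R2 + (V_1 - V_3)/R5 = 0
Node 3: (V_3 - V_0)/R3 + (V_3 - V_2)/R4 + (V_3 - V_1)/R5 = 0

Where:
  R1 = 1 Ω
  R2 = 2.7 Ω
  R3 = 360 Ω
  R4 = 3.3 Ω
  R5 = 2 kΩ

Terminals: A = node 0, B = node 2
The network is not a plain series/parallel combination. Inject a 1 A test current into terminal A (node 0) and return it from terminal B (node 2); then R_eq = V_A / (1 A).
Nodal analysis, taking node 2 as the 0 V reference.
Current source I_test pushes 1 A into node 0 and draws it out of node 2.
KCL at each unknown node (sum of currents leaving = 0; resistances in Ω):
  Node 0: (V_0 - V_1)/1 + (V_0 - V_3)/360 - 1 = 0
  Node 1: (V_1 - V_0)/1 + (V_1 - 0)/2.7 + (V_1 - V_3)/2000 = 0
  Node 3: (V_3 - V_0)/360 + (V_3 - V_1)/2000 + (V_3 - 0)/3.3 = 0
Collecting terms (coefficients in siemens):
  1.003·V_0 - 1·V_1 - 0.002778·V_3 = 1
  1.371·V_1 - 1·V_0 - 0.0005·V_3 = 0
  0.3063·V_3 - 0.002778·V_0 - 0.0005·V_1 = 0
Solving these 3 simultaneous equations (Gaussian elimination) gives:
  V_0 = 3.659 V, V_1 = 2.669 V, V_3 = 0.03754 V
R_eq = V_0 / 1 A = 3.659 Ω

Final answer: 3.659 Ω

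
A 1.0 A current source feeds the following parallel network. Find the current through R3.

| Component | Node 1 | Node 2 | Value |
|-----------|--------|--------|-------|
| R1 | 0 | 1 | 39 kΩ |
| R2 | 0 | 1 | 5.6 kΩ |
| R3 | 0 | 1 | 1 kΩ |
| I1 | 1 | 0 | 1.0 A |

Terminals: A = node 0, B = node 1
All resistors sit directly between nodes 0 and 1, so they are in parallel and share one voltage V; the full source current 1 A splits among them.
1/R_par = 1/39000 + 1/5600 + 1/1000 = 0.001204 S  =>  R_par = 830.4 Ω
V = I × R_par = 1 × 830.4 = 830.4 V
I_R3 = V/R3 = 830.4/1000 = 0.8304 A

Final answer: 0.8304 A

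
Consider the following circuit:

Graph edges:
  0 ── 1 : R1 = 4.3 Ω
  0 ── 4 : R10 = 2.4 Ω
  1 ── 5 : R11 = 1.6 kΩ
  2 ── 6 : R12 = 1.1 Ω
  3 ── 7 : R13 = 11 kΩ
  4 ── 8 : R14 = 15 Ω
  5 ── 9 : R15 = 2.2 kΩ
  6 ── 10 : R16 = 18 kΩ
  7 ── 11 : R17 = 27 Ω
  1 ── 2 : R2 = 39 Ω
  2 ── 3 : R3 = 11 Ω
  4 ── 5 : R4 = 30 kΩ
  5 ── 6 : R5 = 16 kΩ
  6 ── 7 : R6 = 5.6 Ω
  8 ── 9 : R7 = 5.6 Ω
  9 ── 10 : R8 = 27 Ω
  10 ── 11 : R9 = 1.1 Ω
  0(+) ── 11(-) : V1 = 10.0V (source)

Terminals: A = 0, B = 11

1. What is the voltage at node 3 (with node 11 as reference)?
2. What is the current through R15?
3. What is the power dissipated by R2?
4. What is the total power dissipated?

Nodal analysis, taking node 11 as the 0 V reference.
Source V1 fixes V_0 = 10 V.
KCL at each unknown node (sum of currents leaving = 0; resistances in Ω):
  Node 1: (V_1 - 10)/4.3 + (V_1 - V_2)/39 + (V_1 - V_5)/1600 = 0
  Node 2: (V_2 - V_1)/39 + (V_2 - V_3)/11 + (V_2 - V_6)/1.1 = 0
  Node 3: (V_3 - V_2)/11 + (V_3 - V_7)/11000 = 0
  Node 4: (V_4 - V_5)/30000 + (V_4 - 10)/2.4 + (V_4 - V_8)/15 = 0
  Node 5: (V_5 - V_4)/30000 + (V_5 - V_6)/16000 + (V_5 - V_1)/1600 + (V_5 - V_9)/2200 = 0
  Node 6: (V_6 - V_5)/16000 + (V_6 - V_7)/5.6 + (V_6 - V_2)/1.1 + (V_6 - V_10)/18000 = 0
  Node 7: (V_7 - V_6)/5.6 + (V_7 - V_3)/11000 + (V_7 - 0)/27 = 0
  Node 8: (V_8 - V_9)/5.6 + (V_8 - V_4)/15 = 0
  Node 9: (V_9 - V_8)/5.6 + (V_9 - V_10)/27 + (V_9 - V_5)/2200 = 0
  Node 10: (V_10 - V_9)/27 + (V_10 - 0)/1.1 + (V_10 - V_6)/18000 = 0
Collecting terms (coefficients in siemens):
  0.2588·V_1 - 0.02564·V_2 - 0.000625·V_5 = 2.326
  1.026·V_2 - 0.02564·V_1 - 0.09091·V_3 - 0.9091·V_6 = 0
  0.091·V_3 - 0.09091·V_2 - 0.00009091·V_7 = 0
  0.4834·V_4 - 0.00003333·V_5 - 0.06667·V_8 = 4.167
  0.001175·V_5 - 0.000625·V_1 - 0.00003333·V_4 - 0.0000625·V_6 - 0.0004545·V_9 = 0
  1.088·V_6 - 0.9091·V_2 - 0.0000625·V_5 - 0.1786·V_7 - 0.00005556·V_10 = 0
  0.2157·V_7 - 0.00009091·V_3 - 0.1786·V_6 = 0
  0.2452·V_8 - 0.06667·V_4 - 0.1786·V_9 = 0
  0.2161·V_9 - 0.0004545·V_5 - 0.1786·V_8 - 0.03704·V_10 = 0
  0.9462·V_10 - 0.00005556·V_6 - 0.03704·V_9 = 0
Solving these 10 simultaneous equations (Gaussian elimination) gives:
  V_1 = 9.437 V, V_2 = 4.374 V, V_3 = 4.373 V, V_4 = 9.531 V
  V_5 = 7.645 V, V_6 = 4.231 V, V_7 = 3.505 V, V_8 = 6.604 V
  V_9 = 5.511 V, V_10 = 0.216 V
Part 1:
  Read off the nodal solution: V_3 = 4.373 V
Part 2:
  I_R15 = (V_5 - V_9)/R15 = (7.645 - 5.511)/2200 = 0.0009697 A
  Magnitude: I_R15 = 0.0009697 A
Part 3:
  I_R2 = (V_1 - V_2)/R2 = (9.437 - 4.374)/39 = 0.1298 A
  P_R2 = I_R2² × R2 = (0.1298)² × 39 = 0.6573 W
Part 4:
  Power in each resistor, P = (ΔV)²/R:
    P_R1 = (10 - 9.437)²/4.3 = 0.07372 W
    P_R2 = (9.437 - 4.374)²/39 = 0.6573 W
    P_R3 = (4.374 - 4.373)²/11 = 0.00000006855 W
    P_R4 = (9.531 - 7.645)²/30000 = 0.0001187 W
    P_R5 = (7.645 - 4.231)²/16000 = 0.0007282 W
    P_R6 = (4.231 - 3.505)²/5.6 = 0.09425 W
    P_R7 = (6.604 - 5.511)²/5.6 = 0.2133 W
    P_R8 = (5.511 - 0.216)²/27 = 1.039 W
    P_R9 = (0.216 - 0)²/1.1 = 0.04241 W
    P_R10 = (10 - 9.531)²/2.4 = 0.09146 W
    P_R11 = (9.437 - 7.645)²/1600 = 0.002008 W
    P_R12 = (4.374 - 4.231)²/1.1 = 0.01852 W
    P_R13 = (4.373 - 3.505)²/11000 = 0.00006855 W
    P_R14 = (9.531 - 6.604)²/15 = 0.5713 W
    P_R15 = (7.645 - 5.511)²/2200 = 0.002069 W
    P_R16 = (4.231 - 0.216)²/18000 = 0.0008957 W
    P_R17 = (3.505 - 0)²/27 = 0.455 W
  P_total = P_R1 + P_R2 + P_R3 + P_R4 + P_R5 + P_R6 + P_R7 + P_R8 + P_R9 + P_R10 + P_R11 + P_R12 + P_R13 + P_R14 + P_R15 + P_R16 + P_R17 = 3.262 W

Final answers:
1. V_3 = 4.373 V
2. I_R15 = 0.0009697 A
3. P_R2 = 0.6573 W
4. P_total = 3.262 W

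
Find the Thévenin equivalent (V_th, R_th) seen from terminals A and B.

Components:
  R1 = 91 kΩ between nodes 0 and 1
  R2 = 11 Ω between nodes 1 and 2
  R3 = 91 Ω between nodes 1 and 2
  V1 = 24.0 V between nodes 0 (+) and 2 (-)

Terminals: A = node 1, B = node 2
Step 1 — V_th is the open-circuit voltage V_A - V_B (nothing connected across the terminals).
Nodal analysis, taking node 2 as the 0 V reference.
Source V1 fixes V_0 = 24 V.
KCL at each unknown node (sum of currents leaving = 0; resistances in Ω):
  Node 1: (V_1 - 24)/91000 + (V_1 - 0)/11 + (V_1 - 0)/91 = 0
Collecting terms: 0.1019 × V_1 = 0.0002637  =>  V_1 = 0.002588 V
V_th = V_1 - V_2 = 0.002588 - 0 = 0.002588 V
Step 2 — R_th: zero the source — replace V1 by a short circuit (node 2 merges into node 0) — and find the resistance seen between A (node 1) and B (node 0).
Reduce the network between node 1 (A) and node 0 (B) by series/parallel combination:
  Rp1 = R1 ‖ R2 ‖ R3 (parallel, all between nodes 0 and 1) = 1/(1/91000 + 1/11 + 1/91) = 9.813 Ω
R_th = 9.813 Ω

Final answer: V_th = 0.002588 V, R_th = 9.813 Ω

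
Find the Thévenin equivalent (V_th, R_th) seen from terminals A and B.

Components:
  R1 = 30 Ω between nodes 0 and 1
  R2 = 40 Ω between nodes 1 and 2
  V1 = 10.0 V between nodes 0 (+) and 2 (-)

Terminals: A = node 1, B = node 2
Step 1 — V_th is the open-circuit voltage V_A - V_B (nothing connected across the terminals).
Nodal analysis, taking node 2 as the 0 V reference.
Source V1 fixes V_0 = 10 V.
KCL at each unknown node (sum of currents leaving = 0; resistances in Ω):
  Node 1: (V_1 - 10)/30 + (V_1 - 0)/40 = 0
Collecting terms: 0.05833 × V_1 = 0.3333  =>  V_1 = 5.714 V
V_th = V_1 - V_2 = 5.714 - 0 = 5.714 V
Step 2 — R_th: zero the source — replace V1 by a short circuit (node 2 merges into node 0) — and find the resistance seen between A (node 1) and B (node 0).
Reduce the network between node 1 (A) and node 0 (B) by series/parallel combination:
  Rp1 = R1 ‖ R2 (parallel, both between nodes 0 and 1) = 1/(1/30 + 1/40) = 17.14 Ω
R_th = 17.14 Ω

Final answer: V_th = 5.714 V, R_th = 17.14 Ω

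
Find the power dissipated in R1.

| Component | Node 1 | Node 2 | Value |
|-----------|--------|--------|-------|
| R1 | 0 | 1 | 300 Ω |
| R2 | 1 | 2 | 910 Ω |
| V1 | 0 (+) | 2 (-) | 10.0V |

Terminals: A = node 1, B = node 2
Nodal analysis, taking node 2 as the 0 V reference.
Source V1 fixes V_0 = 10 V.
KCL at each unknown node (sum of currents leaving = 0; resistances in Ω):
  Node 1: (V_1 - 10)/300 + (V_1 - 0)/910 = 0
Collecting terms: 0.004432 × V_1 = 0.03333  =>  V_1 = 7.521 V
I_R1 = (V_0 - V_1)/R1 = (10 - 7.521)/300 = 0.008264 A
P_R1 = I_R1² × R1 = (0.008264)² × 300 = 0.02049 W

Final answer: 0.02049 W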